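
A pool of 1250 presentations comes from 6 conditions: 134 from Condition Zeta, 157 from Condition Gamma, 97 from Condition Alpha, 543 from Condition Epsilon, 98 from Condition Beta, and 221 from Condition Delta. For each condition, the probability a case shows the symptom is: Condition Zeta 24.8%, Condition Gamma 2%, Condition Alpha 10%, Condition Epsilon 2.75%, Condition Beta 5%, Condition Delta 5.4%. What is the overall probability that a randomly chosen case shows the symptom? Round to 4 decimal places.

0.0623

Compute prior × likelihood for every hypothesis:
  Condition Zeta: 0.1072 × 0.248 = 0.0265856
  Condition Gamma: 0.1256 × 0.02 = 0.002512
  Condition Alpha: 0.0776 × 0.1 = 0.00776
  Condition Epsilon: 0.4344 × 0.0275 = 0.011946
  Condition Beta: 0.0784 × 0.05 = 0.00392
  Condition Delta: 0.1768 × 0.054 = 0.0095472
P(symptomatic) = 0.0265856 + 0.002512 + 0.00776 + 0.011946 + 0.00392 + 0.0095472 = 0.0622708 → 0.0623.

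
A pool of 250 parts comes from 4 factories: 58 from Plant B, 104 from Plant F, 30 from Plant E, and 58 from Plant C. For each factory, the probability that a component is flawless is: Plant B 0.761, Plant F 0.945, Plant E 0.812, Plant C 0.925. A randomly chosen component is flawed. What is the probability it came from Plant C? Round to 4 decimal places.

0.1471

Taking complements, P(flawed | each) = Plant B 0.239, Plant F 0.055, Plant E 0.188, Plant C 0.075.
Compute prior × likelihood for every hypothesis:
  Plant B: 0.232 × 0.239 = 0.055448
  Plant F: 0.416 × 0.055 = 0.02288
  Plant E: 0.12 × 0.188 = 0.02256
  Plant C: 0.232 × 0.075 = 0.0174
Normalizing constant = 0.118288.
P(Plant C | evidence) = 0.0174 / 0.118288 ≈ 0.1471.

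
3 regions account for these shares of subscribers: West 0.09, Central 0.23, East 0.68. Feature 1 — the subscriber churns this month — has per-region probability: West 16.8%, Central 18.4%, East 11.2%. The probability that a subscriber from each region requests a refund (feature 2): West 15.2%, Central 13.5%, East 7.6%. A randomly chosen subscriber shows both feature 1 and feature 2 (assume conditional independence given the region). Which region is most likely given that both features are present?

Unnormalized posteriors (prior × likelihood):
  West: 0.09 × 0.168 × 0.152 = 0.00229824
  Central: 0.23 × 0.184 × 0.135 = 0.0057132
  East: 0.68 × 0.112 × 0.076 = 0.00578816
Normalizing constant = 0.0137996.
Largest term belongs to East, so East is most probable.

East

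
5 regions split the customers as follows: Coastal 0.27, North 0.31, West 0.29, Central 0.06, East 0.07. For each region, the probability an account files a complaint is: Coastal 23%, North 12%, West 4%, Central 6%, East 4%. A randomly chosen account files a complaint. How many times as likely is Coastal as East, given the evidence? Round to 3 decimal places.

22.179

By Bayes' rule, posterior ∝ prior × likelihood:
  Coastal: 0.27 × 0.23 = 0.0621
  North: 0.31 × 0.12 = 0.0372
  West: 0.29 × 0.04 = 0.0116
  Central: 0.06 × 0.06 = 0.0036
  East: 0.07 × 0.04 = 0.0028
Total = 0.1173.
The ratio is 0.0621 / 0.0028 (the normalizer cancels) = 22.179.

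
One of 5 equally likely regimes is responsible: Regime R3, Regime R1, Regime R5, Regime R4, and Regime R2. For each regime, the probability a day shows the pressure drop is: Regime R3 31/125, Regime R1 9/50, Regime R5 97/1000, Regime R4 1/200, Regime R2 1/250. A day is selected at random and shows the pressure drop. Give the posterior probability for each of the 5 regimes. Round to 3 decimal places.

With a uniform prior (1/5 each), posterior ∝ likelihood:
  Regime R3: 0.248
  Regime R1: 0.18
  Regime R5: 0.097
  Regime R4: 0.005
  Regime R2: 0.004
Normalizing constant = 0.534.
P(Regime R3 | drop) = 0.248/0.534 ≈ 0.464
P(Regime R1 | drop) = 0.18/0.534 ≈ 0.337
P(Regime R5 | drop) = 0.097/0.534 ≈ 0.182
P(Regime R4 | drop) = 0.005/0.534 ≈ 0.009
P(Regime R2 | drop) = 0.004/0.534 ≈ 0.007
(Check: 0.464+0.337+0.182+0.009+0.007 = 0.999.)

Regime R3 0.464, Regime R1 0.337, Regime R5 0.182, Regime R4 0.009, Regime R2 0.007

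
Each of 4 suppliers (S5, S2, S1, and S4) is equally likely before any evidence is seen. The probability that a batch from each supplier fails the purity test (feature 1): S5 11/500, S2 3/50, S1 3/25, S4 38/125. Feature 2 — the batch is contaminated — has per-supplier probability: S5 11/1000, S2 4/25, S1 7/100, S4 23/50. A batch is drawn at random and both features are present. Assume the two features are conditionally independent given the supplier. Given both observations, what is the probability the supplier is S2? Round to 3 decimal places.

0.061

Since the prior is uniform, the posterior is proportional to the likelihood:
  S5: 0.022 × 0.011 = 0.000242
  S2: 0.06 × 0.16 = 0.0096
  S1: 0.12 × 0.07 = 0.0084
  S4: 0.304 × 0.46 = 0.13984
Total = 0.158082.
P(S2 | evidence) = 0.0096 / 0.158082 ≈ 0.061.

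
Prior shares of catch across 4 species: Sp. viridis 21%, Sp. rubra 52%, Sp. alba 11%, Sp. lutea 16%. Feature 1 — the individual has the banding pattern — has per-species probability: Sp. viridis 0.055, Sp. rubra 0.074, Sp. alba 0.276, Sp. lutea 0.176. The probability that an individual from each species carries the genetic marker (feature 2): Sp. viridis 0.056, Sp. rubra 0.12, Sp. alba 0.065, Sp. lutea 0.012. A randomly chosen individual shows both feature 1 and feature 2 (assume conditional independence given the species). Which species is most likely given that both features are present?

Sp. rubra

By Bayes' rule, posterior ∝ prior × likelihood:
  Sp. viridis: 0.21 × 0.055 × 0.056 = 0.0006468
  Sp. rubra: 0.52 × 0.074 × 0.12 = 0.0046176
  Sp. alba: 0.11 × 0.276 × 0.065 = 0.0019734
  Sp. lutea: 0.16 × 0.176 × 0.012 = 0.00033792
Sum = 0.00757572.
Largest term belongs to Sp. rubra, so Sp. rubra is most probable.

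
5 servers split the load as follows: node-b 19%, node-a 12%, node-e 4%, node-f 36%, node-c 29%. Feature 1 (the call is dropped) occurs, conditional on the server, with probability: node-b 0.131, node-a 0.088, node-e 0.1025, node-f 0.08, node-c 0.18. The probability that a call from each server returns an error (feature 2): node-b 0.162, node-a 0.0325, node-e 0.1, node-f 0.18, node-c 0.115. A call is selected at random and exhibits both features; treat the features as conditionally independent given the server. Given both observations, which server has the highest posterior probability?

node-c

Compute prior × likelihood for every hypothesis:
  node-b: 0.19 × 0.131 × 0.162 = 0.00403218
  node-a: 0.12 × 0.088 × 0.0325 = 0.0003432
  node-e: 0.04 × 0.1025 × 0.1 = 0.00041
  node-f: 0.36 × 0.08 × 0.18 = 0.005184
  node-c: 0.29 × 0.18 × 0.115 = 0.006003
Sum = 0.01597238.
Largest term belongs to node-c, so node-c is most probable.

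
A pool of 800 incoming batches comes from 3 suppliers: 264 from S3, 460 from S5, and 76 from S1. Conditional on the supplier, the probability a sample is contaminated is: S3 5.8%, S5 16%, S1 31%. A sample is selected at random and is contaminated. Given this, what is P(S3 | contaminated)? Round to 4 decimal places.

Compute prior × likelihood for every hypothesis:
  S3: 0.33 × 0.058 = 0.01914
  S5: 0.575 × 0.16 = 0.092
  S1: 0.095 × 0.31 = 0.02945
Normalizing constant = 0.14059.
P(S3 | evidence) = 0.01914 / 0.14059 ≈ 0.1361.

0.1361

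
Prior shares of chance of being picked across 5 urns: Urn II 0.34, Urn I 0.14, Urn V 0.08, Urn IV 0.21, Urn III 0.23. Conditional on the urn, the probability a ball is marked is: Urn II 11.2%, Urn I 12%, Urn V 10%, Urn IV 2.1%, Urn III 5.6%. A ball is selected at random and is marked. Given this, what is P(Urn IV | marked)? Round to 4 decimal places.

Prior × likelihood for each hypothesis:
  Urn II: 0.34 × 0.112 = 0.03808
  Urn I: 0.14 × 0.12 = 0.0168
  Urn V: 0.08 × 0.1 = 0.008
  Urn IV: 0.21 × 0.021 = 0.00441
  Urn III: 0.23 × 0.056 = 0.01288
Total = 0.08017.
P(Urn IV | evidence) = 0.00441 / 0.08017 ≈ 0.0550.

0.0550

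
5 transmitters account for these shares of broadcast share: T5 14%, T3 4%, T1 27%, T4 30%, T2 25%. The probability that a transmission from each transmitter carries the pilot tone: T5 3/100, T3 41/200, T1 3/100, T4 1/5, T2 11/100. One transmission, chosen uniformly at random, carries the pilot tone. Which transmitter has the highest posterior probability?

T4

Unnormalized posteriors (prior × likelihood):
  T5: 0.14 × 0.03 = 0.0042
  T3: 0.04 × 0.205 = 0.0082
  T1: 0.27 × 0.03 = 0.0081
  T4: 0.3 × 0.2 = 0.06
  T2: 0.25 × 0.11 = 0.0275
Normalizing constant = 0.108.
Largest term belongs to T4, so T4 is most probable.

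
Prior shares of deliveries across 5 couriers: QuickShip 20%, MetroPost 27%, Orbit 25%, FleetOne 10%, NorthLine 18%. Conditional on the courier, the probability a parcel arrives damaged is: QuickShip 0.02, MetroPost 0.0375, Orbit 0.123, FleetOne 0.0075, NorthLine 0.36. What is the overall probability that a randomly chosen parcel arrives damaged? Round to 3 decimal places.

Compute prior × likelihood for every hypothesis:
  QuickShip: 0.2 × 0.02 = 0.004
  MetroPost: 0.27 × 0.0375 = 0.010125
  Orbit: 0.25 × 0.123 = 0.03075
  FleetOne: 0.1 × 0.0075 = 0.00075
  NorthLine: 0.18 × 0.36 = 0.0648
P(damaged) = 0.004 + 0.010125 + 0.03075 + 0.00075 + 0.0648 = 0.110425 → 0.110.

0.110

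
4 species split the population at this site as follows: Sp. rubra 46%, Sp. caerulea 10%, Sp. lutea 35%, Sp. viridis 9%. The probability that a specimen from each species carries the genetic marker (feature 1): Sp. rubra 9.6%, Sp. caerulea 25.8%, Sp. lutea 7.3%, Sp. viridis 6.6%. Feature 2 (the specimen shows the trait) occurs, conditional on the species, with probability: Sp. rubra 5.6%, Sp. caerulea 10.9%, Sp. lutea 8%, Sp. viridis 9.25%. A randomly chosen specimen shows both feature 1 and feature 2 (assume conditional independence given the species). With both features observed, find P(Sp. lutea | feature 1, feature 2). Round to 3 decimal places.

0.259

Prior × likelihood for each hypothesis:
  Sp. rubra: 0.46 × 0.096 × 0.056 = 0.00247296
  Sp. caerulea: 0.1 × 0.258 × 0.109 = 0.0028122
  Sp. lutea: 0.35 × 0.073 × 0.08 = 0.002044
  Sp. viridis: 0.09 × 0.066 × 0.0925 = 0.00054945
Sum = 0.00787861.
P(Sp. lutea | evidence) = 0.002044 / 0.00787861 ≈ 0.259.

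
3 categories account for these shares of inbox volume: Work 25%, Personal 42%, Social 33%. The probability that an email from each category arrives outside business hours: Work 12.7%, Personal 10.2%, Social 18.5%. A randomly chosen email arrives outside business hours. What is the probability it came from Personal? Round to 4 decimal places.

Prior × likelihood for each hypothesis:
  Work: 0.25 × 0.127 = 0.03175
  Personal: 0.42 × 0.102 = 0.04284
  Social: 0.33 × 0.185 = 0.06105
Normalizing constant = 0.13564.
P(Personal | evidence) = 0.04284 / 0.13564 ≈ 0.3158.

0.3158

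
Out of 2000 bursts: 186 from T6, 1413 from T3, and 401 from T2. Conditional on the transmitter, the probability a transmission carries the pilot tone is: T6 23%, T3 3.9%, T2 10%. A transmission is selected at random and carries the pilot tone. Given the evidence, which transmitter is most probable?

By Bayes' rule, posterior ∝ prior × likelihood:
  T6: 0.093 × 0.23 = 0.02139
  T3: 0.7065 × 0.039 = 0.0275535
  T2: 0.2005 × 0.1 = 0.02005
Normalizing constant = 0.0689935.
Largest term belongs to T3, so T3 is most probable.

T3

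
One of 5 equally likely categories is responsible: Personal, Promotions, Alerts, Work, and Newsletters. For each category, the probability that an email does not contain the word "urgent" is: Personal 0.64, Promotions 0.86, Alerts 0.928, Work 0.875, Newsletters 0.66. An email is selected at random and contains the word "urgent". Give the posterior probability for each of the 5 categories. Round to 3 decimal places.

Personal 0.347, Promotions 0.135, Alerts 0.069, Work 0.121, Newsletters 0.328

Taking complements, P(urgent-flag | each) = Personal 0.36, Promotions 0.14, Alerts 0.072, Work 0.125, Newsletters 0.34.
Since the prior is uniform, the posterior is proportional to the likelihood:
  Personal: 0.36
  Promotions: 0.14
  Alerts: 0.072
  Work: 0.125
  Newsletters: 0.34
Normalizing constant = 1.037.
P(Personal | urgent-flag) = 0.36/1.037 ≈ 0.347
P(Promotions | urgent-flag) = 0.14/1.037 ≈ 0.135
P(Alerts | urgent-flag) = 0.072/1.037 ≈ 0.069
P(Work | urgent-flag) = 0.125/1.037 ≈ 0.121
P(Newsletters | urgent-flag) = 0.34/1.037 ≈ 0.328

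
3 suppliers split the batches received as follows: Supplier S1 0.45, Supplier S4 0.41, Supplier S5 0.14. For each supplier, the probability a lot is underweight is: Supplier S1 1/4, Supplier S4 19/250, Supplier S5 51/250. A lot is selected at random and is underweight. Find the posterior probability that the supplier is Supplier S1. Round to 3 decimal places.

Unnormalized posteriors (prior × likelihood):
  Supplier S1: 0.45 × 0.25 = 0.1125
  Supplier S4: 0.41 × 0.076 = 0.03116
  Supplier S5: 0.14 × 0.204 = 0.02856
Normalizing constant = 0.17222.
P(Supplier S1 | evidence) = 0.1125 / 0.17222 ≈ 0.653.

0.653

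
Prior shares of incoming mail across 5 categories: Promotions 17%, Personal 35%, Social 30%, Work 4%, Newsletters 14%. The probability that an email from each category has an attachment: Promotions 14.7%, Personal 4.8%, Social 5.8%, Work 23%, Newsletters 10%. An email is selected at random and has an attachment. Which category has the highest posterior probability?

Unnormalized posteriors (prior × likelihood):
  Promotions: 0.17 × 0.147 = 0.02499
  Personal: 0.35 × 0.048 = 0.0168
  Social: 0.3 × 0.058 = 0.0174
  Work: 0.04 × 0.23 = 0.0092
  Newsletters: 0.14 × 0.1 = 0.014
Total = 0.08239.
Largest term belongs to Promotions, so Promotions is most probable.

Promotions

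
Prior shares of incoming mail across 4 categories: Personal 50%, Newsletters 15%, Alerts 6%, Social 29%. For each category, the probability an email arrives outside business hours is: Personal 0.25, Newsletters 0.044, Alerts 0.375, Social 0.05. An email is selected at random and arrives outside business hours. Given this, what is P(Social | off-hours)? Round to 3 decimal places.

Compute prior × likelihood for every hypothesis:
  Personal: 0.5 × 0.25 = 0.125
  Newsletters: 0.15 × 0.044 = 0.0066
  Alerts: 0.06 × 0.375 = 0.0225
  Social: 0.29 × 0.05 = 0.0145
Sum = 0.1686.
P(Social | evidence) = 0.0145 / 0.1686 ≈ 0.086.

0.086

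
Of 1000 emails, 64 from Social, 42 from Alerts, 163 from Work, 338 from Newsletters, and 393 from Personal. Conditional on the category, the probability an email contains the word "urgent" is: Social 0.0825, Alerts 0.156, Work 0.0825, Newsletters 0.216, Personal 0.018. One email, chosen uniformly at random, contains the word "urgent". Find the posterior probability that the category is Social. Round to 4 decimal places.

0.0501

Compute prior × likelihood for every hypothesis:
  Social: 0.064 × 0.0825 = 0.00528
  Alerts: 0.042 × 0.156 = 0.006552
  Work: 0.163 × 0.0825 = 0.0134475
  Newsletters: 0.338 × 0.216 = 0.073008
  Personal: 0.393 × 0.018 = 0.007074
Total = 0.1053615.
P(Social | evidence) = 0.00528 / 0.1053615 ≈ 0.0501.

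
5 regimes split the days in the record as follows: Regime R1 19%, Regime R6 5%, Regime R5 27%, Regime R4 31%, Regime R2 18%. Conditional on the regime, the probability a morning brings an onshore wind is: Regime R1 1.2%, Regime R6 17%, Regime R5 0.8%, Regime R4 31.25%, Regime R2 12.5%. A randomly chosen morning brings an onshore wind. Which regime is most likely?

By Bayes' rule, posterior ∝ prior × likelihood:
  Regime R1: 0.19 × 0.012 = 0.00228
  Regime R6: 0.05 × 0.17 = 0.0085
  Regime R5: 0.27 × 0.008 = 0.00216
  Regime R4: 0.31 × 0.3125 = 0.096875
  Regime R2: 0.18 × 0.125 = 0.0225
Normalizing constant = 0.132315.
Largest term belongs to Regime R4, so Regime R4 is most probable.

Regime R4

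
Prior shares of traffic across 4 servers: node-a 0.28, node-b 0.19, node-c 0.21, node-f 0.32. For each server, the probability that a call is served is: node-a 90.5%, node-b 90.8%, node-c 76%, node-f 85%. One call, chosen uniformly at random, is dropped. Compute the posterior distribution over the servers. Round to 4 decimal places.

Taking complements, P(dropped | each) = node-a 0.095, node-b 0.092, node-c 0.24, node-f 0.15.
Unnormalized posteriors (prior × likelihood):
  node-a: 0.28 × 0.095 = 0.0266
  node-b: 0.19 × 0.092 = 0.01748
  node-c: 0.21 × 0.24 = 0.0504
  node-f: 0.32 × 0.15 = 0.048
Sum = 0.14248.
P(node-a | dropped) = 0.0266/0.14248 ≈ 0.1867
P(node-b | dropped) = 0.01748/0.14248 ≈ 0.1227
P(node-c | dropped) = 0.0504/0.14248 ≈ 0.3537
P(node-f | dropped) = 0.048/0.14248 ≈ 0.3369

node-a 0.1867, node-b 0.1227, node-c 0.3537, node-f 0.3369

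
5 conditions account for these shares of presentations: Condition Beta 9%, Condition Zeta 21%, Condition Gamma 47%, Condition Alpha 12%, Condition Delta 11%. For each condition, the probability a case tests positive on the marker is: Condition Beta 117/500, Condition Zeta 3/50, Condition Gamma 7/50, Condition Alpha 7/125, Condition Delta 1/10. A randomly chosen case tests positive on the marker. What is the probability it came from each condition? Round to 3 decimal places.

Condition Beta 0.180, Condition Zeta 0.108, Condition Gamma 0.562, Condition Alpha 0.057, Condition Delta 0.094

Unnormalized posteriors (prior × likelihood):
  Condition Beta: 0.09 × 0.234 = 0.02106
  Condition Zeta: 0.21 × 0.06 = 0.0126
  Condition Gamma: 0.47 × 0.14 = 0.0658
  Condition Alpha: 0.12 × 0.056 = 0.00672
  Condition Delta: 0.11 × 0.1 = 0.011
Total = 0.11718.
P(Condition Beta | marker-positive) = 0.02106/0.11718 ≈ 0.180
P(Condition Zeta | marker-positive) = 0.0126/0.11718 ≈ 0.108
P(Condition Gamma | marker-positive) = 0.0658/0.11718 ≈ 0.562
P(Condition Alpha | marker-positive) = 0.00672/0.11718 ≈ 0.057
P(Condition Delta | marker-positive) = 0.011/0.11718 ≈ 0.094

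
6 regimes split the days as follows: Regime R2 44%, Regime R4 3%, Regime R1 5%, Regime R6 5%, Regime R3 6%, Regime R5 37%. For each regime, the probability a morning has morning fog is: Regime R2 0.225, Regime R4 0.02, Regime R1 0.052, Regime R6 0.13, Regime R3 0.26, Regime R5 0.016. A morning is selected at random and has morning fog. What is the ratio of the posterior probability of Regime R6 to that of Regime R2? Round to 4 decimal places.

Unnormalized posteriors (prior × likelihood):
  Regime R2: 0.44 × 0.225 = 0.099
  Regime R4: 0.03 × 0.02 = 0.0006
  Regime R1: 0.05 × 0.052 = 0.0026
  Regime R6: 0.05 × 0.13 = 0.0065
  Regime R3: 0.06 × 0.26 = 0.0156
  Regime R5: 0.37 × 0.016 = 0.00592
Total = 0.13022.
The ratio is 0.0065 / 0.099 (the normalizer cancels) = 0.0657.

0.0657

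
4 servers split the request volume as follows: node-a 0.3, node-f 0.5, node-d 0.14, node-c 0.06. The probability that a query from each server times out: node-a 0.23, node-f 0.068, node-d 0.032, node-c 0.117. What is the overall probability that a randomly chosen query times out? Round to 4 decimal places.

0.1145

Unnormalized posteriors (prior × likelihood):
  node-a: 0.3 × 0.23 = 0.069
  node-f: 0.5 × 0.068 = 0.034
  node-d: 0.14 × 0.032 = 0.00448
  node-c: 0.06 × 0.117 = 0.00702
P(timeout) = 0.069 + 0.034 + 0.00448 + 0.00702 = 0.1145 → 0.1145.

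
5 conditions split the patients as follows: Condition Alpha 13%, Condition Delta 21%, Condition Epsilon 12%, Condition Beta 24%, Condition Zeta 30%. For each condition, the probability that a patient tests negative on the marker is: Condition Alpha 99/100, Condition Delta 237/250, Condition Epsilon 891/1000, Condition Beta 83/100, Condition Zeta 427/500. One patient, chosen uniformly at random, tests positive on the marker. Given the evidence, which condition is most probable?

Taking complements, P(marker-positive | each) = Condition Alpha 0.01, Condition Delta 0.052, Condition Epsilon 0.109, Condition Beta 0.17, Condition Zeta 0.146.
Prior × likelihood for each hypothesis:
  Condition Alpha: 0.13 × 0.01 = 0.0013
  Condition Delta: 0.21 × 0.052 = 0.01092
  Condition Epsilon: 0.12 × 0.109 = 0.01308
  Condition Beta: 0.24 × 0.17 = 0.0408
  Condition Zeta: 0.3 × 0.146 = 0.0438
Normalizing constant = 0.1099.
Largest term belongs to Condition Zeta, so Condition Zeta is most probable.

Condition Zeta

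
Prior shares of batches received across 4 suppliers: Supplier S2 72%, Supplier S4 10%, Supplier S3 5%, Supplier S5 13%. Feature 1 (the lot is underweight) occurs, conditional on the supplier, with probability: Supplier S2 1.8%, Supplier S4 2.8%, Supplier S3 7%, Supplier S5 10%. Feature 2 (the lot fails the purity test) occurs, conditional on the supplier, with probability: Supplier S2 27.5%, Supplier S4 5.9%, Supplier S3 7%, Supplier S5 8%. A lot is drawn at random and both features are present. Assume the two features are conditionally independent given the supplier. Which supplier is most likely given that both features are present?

Prior × likelihood for each hypothesis:
  Supplier S2: 0.72 × 0.018 × 0.275 = 0.003564
  Supplier S4: 0.1 × 0.028 × 0.059 = 0.0001652
  Supplier S3: 0.05 × 0.07 × 0.07 = 0.000245
  Supplier S5: 0.13 × 0.1 × 0.08 = 0.00104
Total = 0.0050142.
Largest term belongs to Supplier S2, so Supplier S2 is most probable.

Supplier S2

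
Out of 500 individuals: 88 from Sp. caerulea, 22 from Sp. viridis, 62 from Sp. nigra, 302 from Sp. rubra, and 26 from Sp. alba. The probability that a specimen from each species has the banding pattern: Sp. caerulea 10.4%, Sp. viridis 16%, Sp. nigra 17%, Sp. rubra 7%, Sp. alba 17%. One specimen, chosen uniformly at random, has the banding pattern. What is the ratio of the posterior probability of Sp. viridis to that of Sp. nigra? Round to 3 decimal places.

0.334

Unnormalized posteriors (prior × likelihood):
  Sp. caerulea: 0.176 × 0.104 = 0.018304
  Sp. viridis: 0.044 × 0.16 = 0.00704
  Sp. nigra: 0.124 × 0.17 = 0.02108
  Sp. rubra: 0.604 × 0.07 = 0.04228
  Sp. alba: 0.052 × 0.17 = 0.00884
Normalizing constant = 0.097544.
The ratio is 0.00704 / 0.02108 (the normalizer cancels) = 0.334.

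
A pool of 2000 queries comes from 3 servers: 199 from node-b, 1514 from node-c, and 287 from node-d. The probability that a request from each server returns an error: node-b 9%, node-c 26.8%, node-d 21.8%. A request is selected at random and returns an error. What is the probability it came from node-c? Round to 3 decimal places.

0.834

Unnormalized posteriors (prior × likelihood):
  node-b: 0.0995 × 0.09 = 0.008955
  node-c: 0.757 × 0.268 = 0.202876
  node-d: 0.1435 × 0.218 = 0.031283
Normalizing constant = 0.243114.
P(node-c | evidence) = 0.202876 / 0.243114 ≈ 0.834.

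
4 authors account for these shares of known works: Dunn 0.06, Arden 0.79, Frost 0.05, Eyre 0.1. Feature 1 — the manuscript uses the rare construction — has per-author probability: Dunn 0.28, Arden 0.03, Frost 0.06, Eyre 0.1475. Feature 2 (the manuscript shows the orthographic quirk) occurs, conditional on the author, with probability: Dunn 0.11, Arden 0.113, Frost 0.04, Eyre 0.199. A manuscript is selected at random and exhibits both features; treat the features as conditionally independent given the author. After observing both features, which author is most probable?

Eyre

By Bayes' rule, posterior ∝ prior × likelihood:
  Dunn: 0.06 × 0.28 × 0.11 = 0.001848
  Arden: 0.79 × 0.03 × 0.113 = 0.0026781
  Frost: 0.05 × 0.06 × 0.04 = 0.00012
  Eyre: 0.1 × 0.1475 × 0.199 = 0.00293525
Sum = 0.00758135.
Largest term belongs to Eyre, so Eyre is most probable.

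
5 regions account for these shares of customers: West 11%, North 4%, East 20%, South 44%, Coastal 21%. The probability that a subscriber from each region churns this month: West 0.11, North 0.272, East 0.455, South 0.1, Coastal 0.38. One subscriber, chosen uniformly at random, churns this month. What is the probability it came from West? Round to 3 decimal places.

By Bayes' rule, posterior ∝ prior × likelihood:
  West: 0.11 × 0.11 = 0.0121
  North: 0.04 × 0.272 = 0.01088
  East: 0.2 × 0.455 = 0.091
  South: 0.44 × 0.1 = 0.044
  Coastal: 0.21 × 0.38 = 0.0798
Sum = 0.23778.
P(West | evidence) = 0.0121 / 0.23778 ≈ 0.051.

0.051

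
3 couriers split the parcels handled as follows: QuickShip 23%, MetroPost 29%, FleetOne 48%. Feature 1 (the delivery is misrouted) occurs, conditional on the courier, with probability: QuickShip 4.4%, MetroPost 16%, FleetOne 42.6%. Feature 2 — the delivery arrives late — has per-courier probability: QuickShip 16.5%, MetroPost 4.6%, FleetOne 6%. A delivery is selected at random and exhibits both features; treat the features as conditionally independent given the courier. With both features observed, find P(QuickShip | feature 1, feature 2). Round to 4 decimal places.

Unnormalized posteriors (prior × likelihood):
  QuickShip: 0.23 × 0.044 × 0.165 = 0.0016698
  MetroPost: 0.29 × 0.16 × 0.046 = 0.0021344
  FleetOne: 0.48 × 0.426 × 0.06 = 0.0122688
Normalizing constant = 0.016073.
P(QuickShip | evidence) = 0.0016698 / 0.016073 ≈ 0.1039.

0.1039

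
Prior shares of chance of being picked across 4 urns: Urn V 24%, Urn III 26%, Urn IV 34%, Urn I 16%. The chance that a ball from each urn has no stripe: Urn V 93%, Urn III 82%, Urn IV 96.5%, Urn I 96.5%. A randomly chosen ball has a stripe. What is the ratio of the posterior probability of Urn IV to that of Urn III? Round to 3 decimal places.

0.254

Taking complements, P(striped | each) = Urn V 0.07, Urn III 0.18, Urn IV 0.035, Urn I 0.035.
Unnormalized posteriors (prior × likelihood):
  Urn V: 0.24 × 0.07 = 0.0168
  Urn III: 0.26 × 0.18 = 0.0468
  Urn IV: 0.34 × 0.035 = 0.0119
  Urn I: 0.16 × 0.035 = 0.0056
Total = 0.0811.
The ratio is 0.0119 / 0.0468 (the normalizer cancels) = 0.254.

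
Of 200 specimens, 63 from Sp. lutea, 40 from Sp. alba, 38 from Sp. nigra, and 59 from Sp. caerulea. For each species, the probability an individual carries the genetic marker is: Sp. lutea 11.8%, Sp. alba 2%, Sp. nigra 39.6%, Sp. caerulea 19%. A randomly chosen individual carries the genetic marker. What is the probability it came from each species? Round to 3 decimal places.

Sp. lutea 0.216, Sp. alba 0.023, Sp. nigra 0.436, Sp. caerulea 0.325

By Bayes' rule, posterior ∝ prior × likelihood:
  Sp. lutea: 0.315 × 0.118 = 0.03717
  Sp. alba: 0.2 × 0.02 = 0.004
  Sp. nigra: 0.19 × 0.396 = 0.07524
  Sp. caerulea: 0.295 × 0.19 = 0.05605
Normalizing constant = 0.17246.
P(Sp. lutea | marker) = 0.03717/0.17246 ≈ 0.216
P(Sp. alba | marker) = 0.004/0.17246 ≈ 0.023
P(Sp. nigra | marker) = 0.07524/0.17246 ≈ 0.436
P(Sp. caerulea | marker) = 0.05605/0.17246 ≈ 0.325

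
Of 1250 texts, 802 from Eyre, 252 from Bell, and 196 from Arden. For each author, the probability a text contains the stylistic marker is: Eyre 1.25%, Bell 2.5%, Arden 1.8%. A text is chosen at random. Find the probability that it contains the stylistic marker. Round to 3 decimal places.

0.016

Prior × likelihood for each hypothesis:
  Eyre: 0.6416 × 0.0125 = 0.00802
  Bell: 0.2016 × 0.025 = 0.00504
  Arden: 0.1568 × 0.018 = 0.0028224
P(marker) = 0.00802 + 0.00504 + 0.0028224 = 0.0158824 → 0.016.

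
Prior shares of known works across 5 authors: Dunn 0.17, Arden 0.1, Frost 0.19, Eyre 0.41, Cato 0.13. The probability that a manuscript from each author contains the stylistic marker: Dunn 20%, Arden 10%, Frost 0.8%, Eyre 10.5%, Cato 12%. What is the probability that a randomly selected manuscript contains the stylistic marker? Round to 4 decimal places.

0.1042

By Bayes' rule, posterior ∝ prior × likelihood:
  Dunn: 0.17 × 0.2 = 0.034
  Arden: 0.1 × 0.1 = 0.01
  Frost: 0.19 × 0.008 = 0.00152
  Eyre: 0.41 × 0.105 = 0.04305
  Cato: 0.13 × 0.12 = 0.0156
P(marker) = 0.034 + 0.01 + 0.00152 + 0.04305 + 0.0156 = 0.10417 → 0.1042.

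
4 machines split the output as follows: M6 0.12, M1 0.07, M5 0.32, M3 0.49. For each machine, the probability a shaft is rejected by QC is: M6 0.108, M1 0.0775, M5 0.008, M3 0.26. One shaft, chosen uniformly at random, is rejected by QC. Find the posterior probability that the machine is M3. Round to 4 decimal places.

0.8588

By Bayes' rule, posterior ∝ prior × likelihood:
  M6: 0.12 × 0.108 = 0.01296
  M1: 0.07 × 0.0775 = 0.005425
  M5: 0.32 × 0.008 = 0.00256
  M3: 0.49 × 0.26 = 0.1274
Normalizing constant = 0.148345.
P(M3 | evidence) = 0.1274 / 0.148345 ≈ 0.8588.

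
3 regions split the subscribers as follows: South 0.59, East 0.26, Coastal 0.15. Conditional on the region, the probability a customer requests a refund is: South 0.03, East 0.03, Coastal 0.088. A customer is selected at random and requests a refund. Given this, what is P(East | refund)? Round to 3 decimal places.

0.202

Compute prior × likelihood for every hypothesis:
  South: 0.59 × 0.03 = 0.0177
  East: 0.26 × 0.03 = 0.0078
  Coastal: 0.15 × 0.088 = 0.0132
Sum = 0.0387.
P(East | evidence) = 0.0078 / 0.0387 ≈ 0.202.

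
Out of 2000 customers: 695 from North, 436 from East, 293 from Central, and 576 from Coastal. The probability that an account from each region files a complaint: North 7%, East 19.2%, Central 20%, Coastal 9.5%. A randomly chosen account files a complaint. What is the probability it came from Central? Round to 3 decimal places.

Prior × likelihood for each hypothesis:
  North: 0.3475 × 0.07 = 0.024325
  East: 0.218 × 0.192 = 0.041856
  Central: 0.1465 × 0.2 = 0.0293
  Coastal: 0.288 × 0.095 = 0.02736
Sum = 0.122841.
P(Central | evidence) = 0.0293 / 0.122841 ≈ 0.239.

0.239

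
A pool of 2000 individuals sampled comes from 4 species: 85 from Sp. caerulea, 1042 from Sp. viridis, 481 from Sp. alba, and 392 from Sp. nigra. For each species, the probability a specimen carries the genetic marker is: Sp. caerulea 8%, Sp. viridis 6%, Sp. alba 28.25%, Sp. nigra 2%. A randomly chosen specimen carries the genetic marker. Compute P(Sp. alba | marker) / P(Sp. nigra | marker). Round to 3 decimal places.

17.332

Unnormalized posteriors (prior × likelihood):
  Sp. caerulea: 0.0425 × 0.08 = 0.0034
  Sp. viridis: 0.521 × 0.06 = 0.03126
  Sp. alba: 0.2405 × 0.2825 = 0.06794125
  Sp. nigra: 0.196 × 0.02 = 0.00392
Normalizing constant = 0.10652125.
The ratio is 0.06794125 / 0.00392 (the normalizer cancels) = 17.332.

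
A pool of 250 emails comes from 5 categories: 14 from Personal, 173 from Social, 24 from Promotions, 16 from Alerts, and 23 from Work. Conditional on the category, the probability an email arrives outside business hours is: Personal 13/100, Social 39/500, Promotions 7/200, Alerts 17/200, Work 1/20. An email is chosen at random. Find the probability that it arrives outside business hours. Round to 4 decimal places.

0.0747

Unnormalized posteriors (prior × likelihood):
  Personal: 0.056 × 0.13 = 0.00728
  Social: 0.692 × 0.078 = 0.053976
  Promotions: 0.096 × 0.035 = 0.00336
  Alerts: 0.064 × 0.085 = 0.00544
  Work: 0.092 × 0.05 = 0.0046
P(off-hours) = 0.00728 + 0.053976 + 0.00336 + 0.00544 + 0.0046 = 0.074656 → 0.0747.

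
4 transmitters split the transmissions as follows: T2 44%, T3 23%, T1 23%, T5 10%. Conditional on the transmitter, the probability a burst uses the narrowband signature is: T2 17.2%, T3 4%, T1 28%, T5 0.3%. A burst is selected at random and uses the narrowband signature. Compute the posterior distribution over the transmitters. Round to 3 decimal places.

T2 0.506, T3 0.062, T1 0.431, T5 0.002

Compute prior × likelihood for every hypothesis:
  T2: 0.44 × 0.172 = 0.07568
  T3: 0.23 × 0.04 = 0.0092
  T1: 0.23 × 0.28 = 0.0644
  T5: 0.1 × 0.003 = 0.0003
Sum = 0.14958.
P(T2 | narrowband) = 0.07568/0.14958 ≈ 0.506
P(T3 | narrowband) = 0.0092/0.14958 ≈ 0.062
P(T1 | narrowband) = 0.0644/0.14958 ≈ 0.431
P(T5 | narrowband) = 0.0003/0.14958 ≈ 0.002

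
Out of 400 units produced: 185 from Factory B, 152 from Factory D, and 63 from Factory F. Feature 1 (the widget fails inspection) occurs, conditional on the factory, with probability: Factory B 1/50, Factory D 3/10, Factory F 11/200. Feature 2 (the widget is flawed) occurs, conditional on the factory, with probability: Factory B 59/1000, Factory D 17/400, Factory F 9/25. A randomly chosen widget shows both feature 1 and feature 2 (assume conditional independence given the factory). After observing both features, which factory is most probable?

By Bayes' rule, posterior ∝ prior × likelihood:
  Factory B: 0.4625 × 0.02 × 0.059 = 0.00054575
  Factory D: 0.38 × 0.3 × 0.0425 = 0.004845
  Factory F: 0.1575 × 0.055 × 0.36 = 0.0031185
Normalizing constant = 0.00850925.
Largest term belongs to Factory D, so Factory D is most probable.

Factory D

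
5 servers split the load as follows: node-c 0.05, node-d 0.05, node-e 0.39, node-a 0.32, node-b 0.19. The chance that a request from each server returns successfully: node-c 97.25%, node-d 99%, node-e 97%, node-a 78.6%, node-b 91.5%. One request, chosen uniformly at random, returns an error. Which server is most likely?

Taking complements, P(error | each) = node-c 0.0275, node-d 0.01, node-e 0.03, node-a 0.214, node-b 0.085.
By Bayes' rule, posterior ∝ prior × likelihood:
  node-c: 0.05 × 0.0275 = 0.001375
  node-d: 0.05 × 0.01 = 0.0005
  node-e: 0.39 × 0.03 = 0.0117
  node-a: 0.32 × 0.214 = 0.06848
  node-b: 0.19 × 0.085 = 0.01615
Sum = 0.098205.
Largest term belongs to node-a, so node-a is most probable.

node-a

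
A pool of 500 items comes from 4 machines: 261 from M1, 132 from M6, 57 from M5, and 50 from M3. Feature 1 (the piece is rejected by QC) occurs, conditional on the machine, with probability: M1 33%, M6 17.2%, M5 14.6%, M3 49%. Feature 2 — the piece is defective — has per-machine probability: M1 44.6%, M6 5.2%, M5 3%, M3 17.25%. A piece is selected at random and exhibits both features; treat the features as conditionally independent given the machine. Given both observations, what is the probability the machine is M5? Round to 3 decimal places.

0.006

Unnormalized posteriors (prior × likelihood):
  M1: 0.522 × 0.33 × 0.446 = 0.07682796
  M6: 0.264 × 0.172 × 0.052 = 0.002361216
  M5: 0.114 × 0.146 × 0.03 = 0.00049932
  M3: 0.1 × 0.49 × 0.1725 = 0.0084525
Sum = 0.088140996.
P(M5 | evidence) = 0.00049932 / 0.088140996 ≈ 0.006.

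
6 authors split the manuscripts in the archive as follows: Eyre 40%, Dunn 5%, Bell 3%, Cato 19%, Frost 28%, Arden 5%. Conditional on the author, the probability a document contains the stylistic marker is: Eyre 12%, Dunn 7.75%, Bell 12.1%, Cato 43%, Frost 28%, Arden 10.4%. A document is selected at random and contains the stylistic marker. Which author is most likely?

Cato

By Bayes' rule, posterior ∝ prior × likelihood:
  Eyre: 0.4 × 0.12 = 0.048
  Dunn: 0.05 × 0.0775 = 0.003875
  Bell: 0.03 × 0.121 = 0.00363
  Cato: 0.19 × 0.43 = 0.0817
  Frost: 0.28 × 0.28 = 0.0784
  Arden: 0.05 × 0.104 = 0.0052
Total = 0.220805.
Largest term belongs to Cato, so Cato is most probable.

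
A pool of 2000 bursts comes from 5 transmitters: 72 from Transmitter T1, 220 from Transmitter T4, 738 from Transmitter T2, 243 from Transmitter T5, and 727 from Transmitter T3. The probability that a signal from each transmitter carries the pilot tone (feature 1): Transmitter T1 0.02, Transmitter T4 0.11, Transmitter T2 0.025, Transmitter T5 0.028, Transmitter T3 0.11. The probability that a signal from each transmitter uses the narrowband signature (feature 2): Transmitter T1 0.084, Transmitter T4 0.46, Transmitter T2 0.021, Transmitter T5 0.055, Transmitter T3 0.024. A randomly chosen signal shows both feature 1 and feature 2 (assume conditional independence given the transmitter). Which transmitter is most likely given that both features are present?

Transmitter T4

Unnormalized posteriors (prior × likelihood):
  Transmitter T1: 0.036 × 0.02 × 0.084 = 0.00006048
  Transmitter T4: 0.11 × 0.11 × 0.46 = 0.005566
  Transmitter T2: 0.369 × 0.025 × 0.021 = 0.000193725
  Transmitter T5: 0.1215 × 0.028 × 0.055 = 0.00018711
  Transmitter T3: 0.3635 × 0.11 × 0.024 = 0.00095964
Sum = 0.006966955.
Largest term belongs to Transmitter T4, so Transmitter T4 is most probable.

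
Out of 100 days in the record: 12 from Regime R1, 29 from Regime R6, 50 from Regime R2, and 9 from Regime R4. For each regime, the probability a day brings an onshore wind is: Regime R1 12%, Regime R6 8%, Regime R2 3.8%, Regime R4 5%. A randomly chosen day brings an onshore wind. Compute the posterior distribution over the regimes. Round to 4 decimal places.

By Bayes' rule, posterior ∝ prior × likelihood:
  Regime R1: 0.12 × 0.12 = 0.0144
  Regime R6: 0.29 × 0.08 = 0.0232
  Regime R2: 0.5 × 0.038 = 0.019
  Regime R4: 0.09 × 0.05 = 0.0045
Total = 0.0611.
P(Regime R1 | onshore) = 0.0144/0.0611 ≈ 0.2357
P(Regime R6 | onshore) = 0.0232/0.0611 ≈ 0.3797
P(Regime R2 | onshore) = 0.019/0.0611 ≈ 0.3110
P(Regime R4 | onshore) = 0.0045/0.0611 ≈ 0.0736

Regime R1 0.2357, Regime R6 0.3797, Regime R2 0.3110, Regime R4 0.0736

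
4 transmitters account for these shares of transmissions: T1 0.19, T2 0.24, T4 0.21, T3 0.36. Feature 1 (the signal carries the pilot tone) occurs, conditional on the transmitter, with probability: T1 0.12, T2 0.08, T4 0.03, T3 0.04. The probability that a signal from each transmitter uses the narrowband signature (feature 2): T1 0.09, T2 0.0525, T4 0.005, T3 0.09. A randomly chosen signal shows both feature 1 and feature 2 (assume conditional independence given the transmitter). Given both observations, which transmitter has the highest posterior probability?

T1

Compute prior × likelihood for every hypothesis:
  T1: 0.19 × 0.12 × 0.09 = 0.002052
  T2: 0.24 × 0.08 × 0.0525 = 0.001008
  T4: 0.21 × 0.03 × 0.005 = 0.0000315
  T3: 0.36 × 0.04 × 0.09 = 0.001296
Total = 0.0043875.
Largest term belongs to T1, so T1 is most probable.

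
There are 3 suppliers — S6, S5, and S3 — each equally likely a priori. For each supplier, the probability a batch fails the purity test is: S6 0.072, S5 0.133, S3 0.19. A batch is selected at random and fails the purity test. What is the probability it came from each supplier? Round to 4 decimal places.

S6 0.1823, S5 0.3367, S3 0.4810

Since the prior is uniform, the posterior is proportional to the likelihood:
  S6: 0.072
  S5: 0.133
  S3: 0.19
Normalizing constant = 0.395.
P(S6 | off-spec) = 0.072/0.395 ≈ 0.1823
P(S5 | off-spec) = 0.133/0.395 ≈ 0.3367
P(S3 | off-spec) = 0.19/0.395 ≈ 0.4810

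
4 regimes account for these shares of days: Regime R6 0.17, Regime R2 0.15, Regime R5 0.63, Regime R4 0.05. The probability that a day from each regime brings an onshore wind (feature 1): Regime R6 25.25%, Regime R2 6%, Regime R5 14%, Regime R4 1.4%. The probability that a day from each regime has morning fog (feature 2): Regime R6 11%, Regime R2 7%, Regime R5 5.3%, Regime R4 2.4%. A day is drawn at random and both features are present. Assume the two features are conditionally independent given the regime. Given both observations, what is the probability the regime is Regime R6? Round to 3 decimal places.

Unnormalized posteriors (prior × likelihood):
  Regime R6: 0.17 × 0.2525 × 0.11 = 0.00472175
  Regime R2: 0.15 × 0.06 × 0.07 = 0.00063
  Regime R5: 0.63 × 0.14 × 0.053 = 0.0046746
  Regime R4: 0.05 × 0.014 × 0.024 = 0.0000168
Sum = 0.01004315.
P(Regime R6 | evidence) = 0.00472175 / 0.01004315 ≈ 0.470.

0.470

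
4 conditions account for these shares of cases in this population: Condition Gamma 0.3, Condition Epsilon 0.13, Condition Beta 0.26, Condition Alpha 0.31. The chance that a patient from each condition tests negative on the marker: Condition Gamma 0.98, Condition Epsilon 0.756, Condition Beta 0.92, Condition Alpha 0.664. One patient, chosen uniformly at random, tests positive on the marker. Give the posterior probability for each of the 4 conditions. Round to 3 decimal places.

Taking complements, P(marker-positive | each) = Condition Gamma 0.02, Condition Epsilon 0.244, Condition Beta 0.08, Condition Alpha 0.336.
Prior × likelihood for each hypothesis:
  Condition Gamma: 0.3 × 0.02 = 0.006
  Condition Epsilon: 0.13 × 0.244 = 0.03172
  Condition Beta: 0.26 × 0.08 = 0.0208
  Condition Alpha: 0.31 × 0.336 = 0.10416
Sum = 0.16268.
P(Condition Gamma | marker-positive) = 0.006/0.16268 ≈ 0.037
P(Condition Epsilon | marker-positive) = 0.03172/0.16268 ≈ 0.195
P(Condition Beta | marker-positive) = 0.0208/0.16268 ≈ 0.128
P(Condition Alpha | marker-positive) = 0.10416/0.16268 ≈ 0.640
(Check: 0.037+0.195+0.128+0.640 = 1.000.)

Condition Gamma 0.037, Condition Epsilon 0.195, Condition Beta 0.128, Condition Alpha 0.640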